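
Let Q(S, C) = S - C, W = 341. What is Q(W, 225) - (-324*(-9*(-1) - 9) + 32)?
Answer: 84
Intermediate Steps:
Q(W, 225) - (-324*(-9*(-1) - 9) + 32) = (341 - 1*225) - (-324*(-9*(-1) - 9) + 32) = (341 - 225) - (-324*(9 - 9) + 32) = 116 - (-324*0 + 32) = 116 - (0 + 32) = 116 - 1*32 = 116 - 32 = 84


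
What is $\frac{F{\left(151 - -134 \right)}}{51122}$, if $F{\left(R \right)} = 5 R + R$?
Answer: $\frac{855}{25561} \approx 0.033449$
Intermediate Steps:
$F{\left(R \right)} = 6 R$
$\frac{F{\left(151 - -134 \right)}}{51122} = \frac{6 \left(151 - -134\right)}{51122} = 6 \left(151 + 134\right) \frac{1}{51122} = 6 \cdot 285 \cdot \frac{1}{51122} = 1710 \cdot \frac{1}{51122} = \frac{855}{25561}$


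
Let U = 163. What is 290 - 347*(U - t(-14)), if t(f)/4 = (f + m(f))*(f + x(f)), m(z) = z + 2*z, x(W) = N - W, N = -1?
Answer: 21457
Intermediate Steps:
x(W) = -1 - W
m(z) = 3*z
t(f) = -16*f (t(f) = 4*((f + 3*f)*(f + (-1 - f))) = 4*((4*f)*(-1)) = 4*(-4*f) = -16*f)
290 - 347*(U - t(-14)) = 290 - 347*(163 - (-16)*(-14)) = 290 - 347*(163 - 1*224) = 290 - 347*(163 - 224) = 290 - 347*(-61) = 290 + 21167 = 21457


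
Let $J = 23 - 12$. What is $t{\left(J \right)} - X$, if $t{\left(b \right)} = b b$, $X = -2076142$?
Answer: $2076263$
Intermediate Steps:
$J = 11$ ($J = 23 - 12 = 11$)
$t{\left(b \right)} = b^{2}$
$t{\left(J \right)} - X = 11^{2} - -2076142 = 121 + 2076142 = 2076263$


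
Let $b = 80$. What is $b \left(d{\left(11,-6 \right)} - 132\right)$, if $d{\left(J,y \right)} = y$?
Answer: $-11040$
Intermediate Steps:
$b \left(d{\left(11,-6 \right)} - 132\right) = 80 \left(-6 - 132\right) = 80 \left(-138\right) = -11040$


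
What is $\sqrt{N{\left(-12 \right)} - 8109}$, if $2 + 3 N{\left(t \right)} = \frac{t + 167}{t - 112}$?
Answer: $\frac{i \sqrt{291963}}{6} \approx 90.056 i$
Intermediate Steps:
$N{\left(t \right)} = - \frac{2}{3} + \frac{167 + t}{3 \left(-112 + t\right)}$ ($N{\left(t \right)} = - \frac{2}{3} + \frac{\left(t + 167\right) \frac{1}{t - 112}}{3} = - \frac{2}{3} + \frac{\left(167 + t\right) \frac{1}{-112 + t}}{3} = - \frac{2}{3} + \frac{\frac{1}{-112 + t} \left(167 + t\right)}{3} = - \frac{2}{3} + \frac{167 + t}{3 \left(-112 + t\right)}$)
$\sqrt{N{\left(-12 \right)} - 8109} = \sqrt{\frac{391 - -12}{3 \left(-112 - 12\right)} - 8109} = \sqrt{\frac{391 + 12}{3 \left(-124\right)} - 8109} = \sqrt{\frac{1}{3} \left(- \frac{1}{124}\right) 403 - 8109} = \sqrt{- \frac{13}{12} - 8109} = \sqrt{- \frac{97321}{12}} = \frac{i \sqrt{291963}}{6}$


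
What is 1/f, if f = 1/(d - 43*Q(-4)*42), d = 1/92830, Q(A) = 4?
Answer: -670603919/92830 ≈ -7224.0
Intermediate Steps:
d = 1/92830 ≈ 1.0772e-5
f = -92830/670603919 (f = 1/(1/92830 - 43*4*42) = 1/(1/92830 - 172*42) = 1/(1/92830 - 7224) = 1/(-670603919/92830) = -92830/670603919 ≈ -0.00013843)
1/f = 1/(-92830/670603919) = -670603919/92830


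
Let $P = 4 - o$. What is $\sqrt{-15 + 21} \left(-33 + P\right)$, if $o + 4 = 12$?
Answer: $- 37 \sqrt{6} \approx -90.631$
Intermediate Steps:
$o = 8$ ($o = -4 + 12 = 8$)
$P = -4$ ($P = 4 - 8 = -4$)
$\sqrt{-15 + 21} \left(-33 + P\right) = \sqrt{-15 + 21} \left(-33 - 4\right) = \sqrt{6} \left(-37\right) = - 37 \sqrt{6}$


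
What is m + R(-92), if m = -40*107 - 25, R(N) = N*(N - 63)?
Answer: 9955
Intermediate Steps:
R(N) = N*(-63 + N)
m = -4305 (m = -4280 - 25 = -4305)
m + R(-92) = -4305 - 92*(-63 - 92) = -4305 - 92*(-155) = -4305 + 14260 = 9955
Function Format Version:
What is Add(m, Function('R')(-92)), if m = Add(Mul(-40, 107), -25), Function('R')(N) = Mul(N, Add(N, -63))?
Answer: 9955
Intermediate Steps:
Function('R')(N) = Mul(N, Add(-63, N))
m = -4305 (m = Add(-4280, -25) = -4305)
Add(m, Function('R')(-92)) = Add(-4305, Mul(-92, Add(-63, -92))) = Add(-4305, Mul(-92, -155)) = Add(-4305, 14260) = 9955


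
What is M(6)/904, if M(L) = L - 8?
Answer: -1/452 ≈ -0.0022124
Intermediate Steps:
M(L) = -8 + L
M(6)/904 = (-8 + 6)/904 = (1/904)*(-2) = -1/452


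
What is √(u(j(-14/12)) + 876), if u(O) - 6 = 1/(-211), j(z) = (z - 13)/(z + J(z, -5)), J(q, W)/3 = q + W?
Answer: √39267311/211 ≈ 29.698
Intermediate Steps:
J(q, W) = 3*W + 3*q (J(q, W) = 3*(q + W) = 3*(W + q) = 3*W + 3*q)
j(z) = (-13 + z)/(-15 + 4*z) (j(z) = (z - 13)/(z + (3*(-5) + 3*z)) = (-13 + z)/(z + (-15 + 3*z)) = (-13 + z)/(-15 + 4*z))
u(O) = 1265/211 (u(O) = 6 + 1/(-211) = 6 - 1/211 = 1265/211)
√(u(j(-14/12)) + 876) = √(1265/211 + 876) = √(186101/211) = √39267311/211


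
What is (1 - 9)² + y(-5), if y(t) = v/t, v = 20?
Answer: 60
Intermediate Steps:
y(t) = 20/t
(1 - 9)² + y(-5) = (1 - 9)² + 20/(-5) = (-8)² + 20*(-⅕) = 64 - 4 = 60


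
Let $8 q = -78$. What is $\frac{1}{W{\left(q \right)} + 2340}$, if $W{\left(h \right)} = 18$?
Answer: $\frac{1}{2358} \approx 0.00042409$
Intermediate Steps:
$q = - \frac{39}{4}$ ($q = \frac{1}{8} \left(-78\right) = - \frac{39}{4} \approx -9.75$)
$\frac{1}{W{\left(q \right)} + 2340} = \frac{1}{18 + 2340} = \frac{1}{2358}$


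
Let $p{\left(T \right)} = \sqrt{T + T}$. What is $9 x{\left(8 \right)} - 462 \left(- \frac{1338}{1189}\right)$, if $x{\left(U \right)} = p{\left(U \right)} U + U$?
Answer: $\frac{1046196}{1189} \approx 879.9$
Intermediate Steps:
$p{\left(T \right)} = \sqrt{2} \sqrt{T}$ ($p{\left(T \right)} = \sqrt{2 T} = \sqrt{2} \sqrt{T}$)
$x{\left(U \right)} = U + \sqrt{2} U^{\frac{3}{2}}$ ($x{\left(U \right)} = \sqrt{2} \sqrt{U} U + U = \sqrt{2} U^{\frac{3}{2}} + U = U + \sqrt{2} U^{\frac{3}{2}}$)
$9 x{\left(8 \right)} - 462 \left(- \frac{1338}{1189}\right) = 9 \left(8 + \sqrt{2} \cdot 8^{\frac{3}{2}}\right) - 462 \left(- \frac{1338}{1189}\right) = 9 \left(8 + \sqrt{2} \cdot 16 \sqrt{2}\right) - 462 \left(\left(-1338\right) \frac{1}{1189}\right) = 9 \left(8 + 32\right) - - \frac{618156}{1189} = 9 \cdot 40 + \frac{618156}{1189} = 360 + \frac{618156}{1189} = \frac{1046196}{1189}$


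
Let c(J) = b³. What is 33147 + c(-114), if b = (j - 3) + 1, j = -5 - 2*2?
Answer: 31816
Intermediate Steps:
j = -9 (j = -5 - 4 = -9)
b = -11 (b = (-9 - 3) + 1 = -12 + 1 = -11)
c(J) = -1331 (c(J) = (-11)³ = -1331)
33147 + c(-114) = 33147 - 1331 = 31816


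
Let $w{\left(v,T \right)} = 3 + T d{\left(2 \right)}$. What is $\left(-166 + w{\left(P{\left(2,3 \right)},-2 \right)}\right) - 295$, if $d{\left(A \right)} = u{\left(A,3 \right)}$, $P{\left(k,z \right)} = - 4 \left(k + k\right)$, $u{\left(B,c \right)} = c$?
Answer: $-464$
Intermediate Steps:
$P{\left(k,z \right)} = - 8 k$ ($P{\left(k,z \right)} = - 4 \cdot 2 k = - 8 k$)
$d{\left(A \right)} = 3$
$w{\left(v,T \right)} = 3 + 3 T$ ($w{\left(v,T \right)} = 3 + T 3 = 3 + 3 T$)
$\left(-166 + w{\left(P{\left(2,3 \right)},-2 \right)}\right) - 295 = \left(-166 + \left(3 + 3 \left(-2\right)\right)\right) - 295 = \left(-166 + \left(3 - 6\right)\right) - 295 = \left(-166 - 3\right) - 295 = -169 - 295 = -464$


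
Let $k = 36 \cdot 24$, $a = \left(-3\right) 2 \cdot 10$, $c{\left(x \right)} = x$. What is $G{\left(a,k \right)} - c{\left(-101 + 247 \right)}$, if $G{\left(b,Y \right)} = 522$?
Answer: $376$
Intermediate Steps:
$a = -60$ ($a = \left(-6\right) 10 = -60$)
$k = 864$
$G{\left(a,k \right)} - c{\left(-101 + 247 \right)} = 522 - \left(-101 + 247\right) = 522 - 146 = 376$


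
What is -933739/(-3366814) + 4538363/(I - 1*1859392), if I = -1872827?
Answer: -11794905648641/12565687180266 ≈ -0.93866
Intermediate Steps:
-933739/(-3366814) + 4538363/(I - 1*1859392) = -933739/(-3366814) + 4538363/(-1872827 - 1*1859392) = -933739*(-1/3366814) + 4538363/(-1872827 - 1859392) = 933739/3366814 + 4538363/(-3732219) = 933739/3366814 + 4538363*(-1/3732219) = 933739/3366814 - 4538363/3732219 = -11794905648641/12565687180266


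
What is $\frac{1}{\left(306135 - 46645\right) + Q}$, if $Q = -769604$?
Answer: $- \frac{1}{510114} \approx -1.9603 \cdot 10^{-6}$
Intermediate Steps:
$\frac{1}{\left(306135 - 46645\right) + Q} = \frac{1}{\left(306135 - 46645\right) - 769604} = \frac{1}{259490 - 769604} = \frac{1}{-510114} = - \frac{1}{510114}$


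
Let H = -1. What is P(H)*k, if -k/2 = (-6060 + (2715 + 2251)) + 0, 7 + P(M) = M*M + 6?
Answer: 0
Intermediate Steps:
P(M) = -1 + M**2 (P(M) = -7 + (M*M + 6) = -7 + (M**2 + 6) = -7 + (6 + M**2) = -1 + M**2)
k = 2188 (k = -2*((-6060 + (2715 + 2251)) + 0) = -2*((-6060 + 4966) + 0) = -2*(-1094 + 0) = -2*(-1094) = 2188)
P(H)*k = (-1 + (-1)**2)*2188 = (-1 + 1)*2188 = 0*2188 = 0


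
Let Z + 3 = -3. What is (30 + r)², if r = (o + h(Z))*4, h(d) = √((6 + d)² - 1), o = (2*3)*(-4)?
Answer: 4340 - 528*I ≈ 4340.0 - 528.0*I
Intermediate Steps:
o = -24 (o = 6*(-4) = -24)
Z = -6 (Z = -3 - 3 = -6)
h(d) = √(-1 + (6 + d)²)
r = -96 + 4*I (r = (-24 + √(-1 + (6 - 6)²))*4 = (-24 + √(-1 + 0²))*4 = (-24 + √(-1 + 0))*4 = (-24 + √(-1))*4 = (-24 + I)*4 = -96 + 4*I ≈ -96.0 + 4.0*I)
(30 + r)² = (30 + (-96 + 4*I))² = (-66 + 4*I)²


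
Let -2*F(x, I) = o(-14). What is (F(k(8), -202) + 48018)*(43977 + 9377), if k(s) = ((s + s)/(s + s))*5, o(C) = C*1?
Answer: 2562325850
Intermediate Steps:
o(C) = C
k(s) = 5 (k(s) = ((2*s)/((2*s)))*5 = ((2*s)*(1/(2*s)))*5 = 1*5 = 5)
F(x, I) = 7 (F(x, I) = -½*(-14) = 7)
(F(k(8), -202) + 48018)*(43977 + 9377) = (7 + 48018)*(43977 + 9377) = 48025*53354 = 2562325850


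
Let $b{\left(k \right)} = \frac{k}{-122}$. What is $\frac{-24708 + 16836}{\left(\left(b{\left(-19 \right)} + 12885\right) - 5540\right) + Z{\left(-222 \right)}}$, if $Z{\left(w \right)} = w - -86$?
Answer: $- \frac{960384}{879517} \approx -1.0919$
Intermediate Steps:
$Z{\left(w \right)} = 86 + w$ ($Z{\left(w \right)} = w + 86 = 86 + w$)
$b{\left(k \right)} = - \frac{k}{122}$ ($b{\left(k \right)} = k \left(- \frac{1}{122}\right) = - \frac{k}{122}$)
$\frac{-24708 + 16836}{\left(\left(b{\left(-19 \right)} + 12885\right) - 5540\right) + Z{\left(-222 \right)}} = \frac{-24708 + 16836}{\left(\left(\left(- \frac{1}{122}\right) \left(-19\right) + 12885\right) - 5540\right) + \left(86 - 222\right)} = - \frac{7872}{\left(\left(\frac{19}{122} + 12885\right) - 5540\right) - 136} = - \frac{7872}{\left(\frac{1571989}{122} - 5540\right) - 136} = - \frac{7872}{\frac{896109}{122} - 136} = - \frac{7872}{\frac{879517}{122}} = \left(-7872\right) \frac{122}{879517} = - \frac{960384}{879517}$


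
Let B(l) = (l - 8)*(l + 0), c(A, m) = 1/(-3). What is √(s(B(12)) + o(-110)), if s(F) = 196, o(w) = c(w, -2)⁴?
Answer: √15877/9 ≈ 14.000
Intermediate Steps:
c(A, m) = -⅓
o(w) = 1/81 (o(w) = (-⅓)⁴ = 1/81)
B(l) = l*(-8 + l) (B(l) = (-8 + l)*l = l*(-8 + l))
√(s(B(12)) + o(-110)) = √(196 + 1/81) = √(15877/81) = √15877/9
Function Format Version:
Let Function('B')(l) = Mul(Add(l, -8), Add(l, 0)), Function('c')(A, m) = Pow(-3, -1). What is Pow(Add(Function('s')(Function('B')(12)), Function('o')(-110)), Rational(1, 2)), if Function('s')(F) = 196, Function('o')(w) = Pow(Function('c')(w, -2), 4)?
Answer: Mul(Rational(1, 9), Pow(15877, Rational(1, 2))) ≈ 14.000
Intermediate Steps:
Function('c')(A, m) = Rational(-1, 3)
Function('o')(w) = Rational(1, 81) (Function('o')(w) = Pow(Rational(-1, 3), 4) = Rational(1, 81))
Function('B')(l) = Mul(l, Add(-8, l)) (Function('B')(l) = Mul(Add(-8, l), l) = Mul(l, Add(-8, l)))
Pow(Add(Function('s')(Function('B')(12)), Function('o')(-110)), Rational(1, 2)) = Pow(Add(196, Rational(1, 81)), Rational(1, 2)) = Pow(Rational(15877, 81), Rational(1, 2)) = Mul(Rational(1, 9), Pow(15877, Rational(1, 2)))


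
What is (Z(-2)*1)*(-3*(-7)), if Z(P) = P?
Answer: -42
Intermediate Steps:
(Z(-2)*1)*(-3*(-7)) = (-2*1)*(-3*(-7)) = -2*21 = -42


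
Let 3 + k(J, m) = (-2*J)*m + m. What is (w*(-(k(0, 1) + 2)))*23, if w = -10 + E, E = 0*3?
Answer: 0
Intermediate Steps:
E = 0
k(J, m) = -3 + m - 2*J*m (k(J, m) = -3 + ((-2*J)*m + m) = -3 + (-2*J*m + m) = -3 + (m - 2*J*m) = -3 + m - 2*J*m)
w = -10 (w = -10 + 0 = -10)
(w*(-(k(0, 1) + 2)))*23 = -(-10)*((-3 + 1 - 2*0*1) + 2)*23 = -(-10)*((-3 + 1 + 0) + 2)*23 = -(-10)*(-2 + 2)*23 = -(-10)*0*23 = -10*0*23 = 0*23 = 0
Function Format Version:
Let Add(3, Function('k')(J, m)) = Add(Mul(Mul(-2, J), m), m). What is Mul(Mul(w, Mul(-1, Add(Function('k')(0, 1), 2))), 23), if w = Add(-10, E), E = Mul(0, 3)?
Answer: 0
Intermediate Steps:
E = 0
Function('k')(J, m) = Add(-3, m, Mul(-2, J, m)) (Function('k')(J, m) = Add(-3, Add(Mul(Mul(-2, J), m), m)) = Add(-3, Add(Mul(-2, J, m), m)) = Add(-3, Add(m, Mul(-2, J, m))) = Add(-3, m, Mul(-2, J, m)))
w = -10 (w = Add(-10, 0) = -10)
Mul(Mul(w, Mul(-1, Add(Function('k')(0, 1), 2))), 23) = Mul(Mul(-10, Mul(-1, Add(Add(-3, 1, Mul(-2, 0, 1)), 2))), 23) = Mul(Mul(-10, Mul(-1, Add(Add(-3, 1, 0), 2))), 23) = Mul(Mul(-10, Mul(-1, Add(-2, 2))), 23) = Mul(Mul(-10, Mul(-1, 0)), 23) = Mul(Mul(-10, 0), 23) = Mul(0, 23) = 0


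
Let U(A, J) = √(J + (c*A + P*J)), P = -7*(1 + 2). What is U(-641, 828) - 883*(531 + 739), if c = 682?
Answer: -1121410 + I*√453722 ≈ -1.1214e+6 + 673.59*I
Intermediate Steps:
P = -21 (P = -7*3 = -21)
U(A, J) = √(-20*J + 682*A) (U(A, J) = √(J + (682*A - 21*J)) = √(J + (-21*J + 682*A)) = √(-20*J + 682*A))
U(-641, 828) - 883*(531 + 739) = √(-20*828 + 682*(-641)) - 883*(531 + 739) = √(-16560 - 437162) - 883*1270 = √(-453722) - 1*1121410 = I*√453722 - 1121410 = -1121410 + I*√453722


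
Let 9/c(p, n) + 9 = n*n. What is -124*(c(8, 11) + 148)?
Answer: -514135/28 ≈ -18362.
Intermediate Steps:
c(p, n) = 9/(-9 + n²) (c(p, n) = 9/(-9 + n*n) = 9/(-9 + n²))
-124*(c(8, 11) + 148) = -124*(9/(-9 + 11²) + 148) = -124*(9/(-9 + 121) + 148) = -124*(9/112 + 148) = -124*16585/112 = -514135/28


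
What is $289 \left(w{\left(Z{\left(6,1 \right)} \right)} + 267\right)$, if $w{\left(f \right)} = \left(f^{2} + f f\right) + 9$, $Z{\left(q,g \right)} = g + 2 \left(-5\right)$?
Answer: $126582$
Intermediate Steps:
$Z{\left(q,g \right)} = -10 + g$ ($Z{\left(q,g \right)} = g - 10 = -10 + g$)
$w{\left(f \right)} = 9 + 2 f^{2}$ ($w{\left(f \right)} = \left(f^{2} + f^{2}\right) + 9 = 2 f^{2} + 9 = 9 + 2 f^{2}$)
$289 \left(w{\left(Z{\left(6,1 \right)} \right)} + 267\right) = 289 \left(\left(9 + 2 \left(-10 + 1\right)^{2}\right) + 267\right) = 289 \left(\left(9 + 2 \left(-9\right)^{2}\right) + 267\right) = 289 \left(\left(9 + 2 \cdot 81\right) + 267\right) = 289 \left(\left(9 + 162\right) + 267\right) = 289 \left(171 + 267\right) = 289 \cdot 438 = 126582$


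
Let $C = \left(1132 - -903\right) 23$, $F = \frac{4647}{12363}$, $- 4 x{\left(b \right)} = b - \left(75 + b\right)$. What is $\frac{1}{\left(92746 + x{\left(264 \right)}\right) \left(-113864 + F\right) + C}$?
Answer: $- \frac{1268}{13393229484545} \approx -9.4675 \cdot 10^{-11}$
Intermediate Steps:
$x{\left(b \right)} = \frac{75}{4}$ ($x{\left(b \right)} = - \frac{b - \left(75 + b\right)}{4} = \left(- \frac{1}{4}\right) \left(-75\right) = \frac{75}{4}$)
$F = \frac{1549}{4121}$ ($F = 4647 \cdot \frac{1}{12363} = \frac{1549}{4121} \approx 0.37588$)
$C = 46805$ ($C = \left(1132 + 903\right) 23 = 2035 \cdot 23 = 46805$)
$\frac{1}{\left(92746 + x{\left(264 \right)}\right) \left(-113864 + F\right) + C} = \frac{1}{\left(92746 + \frac{75}{4}\right) \left(-113864 + \frac{1549}{4121}\right) + 46805} = \frac{1}{\frac{371059}{4} \left(- \frac{469231995}{4121}\right) + 46805} = \frac{1}{- \frac{13393288833285}{1268} + 46805} = \frac{1}{- \frac{13393229484545}{1268}} = - \frac{1268}{13393229484545}$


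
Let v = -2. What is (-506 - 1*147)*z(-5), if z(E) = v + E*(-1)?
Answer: -1959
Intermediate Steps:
z(E) = -2 - E (z(E) = -2 + E*(-1) = -2 - E)
(-506 - 1*147)*z(-5) = (-506 - 1*147)*(-2 - 1*(-5)) = (-506 - 147)*(-2 + 5) = -653*3 = -1959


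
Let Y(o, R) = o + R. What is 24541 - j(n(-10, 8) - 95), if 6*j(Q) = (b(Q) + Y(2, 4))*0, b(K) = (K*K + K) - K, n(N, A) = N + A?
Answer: 24541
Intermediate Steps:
n(N, A) = A + N
Y(o, R) = R + o
b(K) = K² (b(K) = (K² + K) - K = (K + K²) - K = K²)
j(Q) = 0 (j(Q) = ((Q² + (4 + 2))*0)/6 = ((Q² + 6)*0)/6 = ((6 + Q²)*0)/6 = (⅙)*0 = 0)
24541 - j(n(-10, 8) - 95) = 24541 - 1*0 = 24541 + 0 = 24541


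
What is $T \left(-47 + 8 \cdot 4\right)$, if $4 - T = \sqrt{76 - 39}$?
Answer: $-60 + 15 \sqrt{37} \approx 31.241$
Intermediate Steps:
$T = 4 - \sqrt{37}$ ($T = 4 - \sqrt{76 - 39} = 4 - \sqrt{37} \approx -2.0828$)
$T \left(-47 + 8 \cdot 4\right) = \left(4 - \sqrt{37}\right) \left(-47 + 8 \cdot 4\right) = \left(4 - \sqrt{37}\right) \left(-47 + 32\right) = \left(4 - \sqrt{37}\right) \left(-15\right) = -60 + 15 \sqrt{37}$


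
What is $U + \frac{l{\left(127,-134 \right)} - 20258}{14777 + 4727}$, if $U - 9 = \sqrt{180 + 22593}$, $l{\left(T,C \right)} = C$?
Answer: $\frac{19393}{2438} + \sqrt{22773} \approx 158.86$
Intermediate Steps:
$U = 9 + \sqrt{22773}$ ($U = 9 + \sqrt{180 + 22593} = 9 + \sqrt{22773} \approx 159.91$)
$U + \frac{l{\left(127,-134 \right)} - 20258}{14777 + 4727} = \left(9 + \sqrt{22773}\right) + \frac{-134 - 20258}{14777 + 4727} = \left(9 + \sqrt{22773}\right) - \frac{20392}{19504} = \left(9 + \sqrt{22773}\right) - \frac{2549}{2438} = \frac{19393}{2438} + \sqrt{22773}$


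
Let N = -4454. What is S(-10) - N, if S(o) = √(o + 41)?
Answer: 4454 + √31 ≈ 4459.6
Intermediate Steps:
S(o) = √(41 + o)
S(-10) - N = √(41 - 10) - 1*(-4454) = √31 + 4454 = 4454 + √31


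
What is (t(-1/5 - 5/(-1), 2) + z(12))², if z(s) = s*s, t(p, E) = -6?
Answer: 19044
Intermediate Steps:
z(s) = s²
(t(-1/5 - 5/(-1), 2) + z(12))² = (-6 + 12²)² = (-6 + 144)² = 138² = 19044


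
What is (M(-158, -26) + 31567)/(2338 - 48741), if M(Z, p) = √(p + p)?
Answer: -31567/46403 - 2*I*√13/46403 ≈ -0.68028 - 0.0001554*I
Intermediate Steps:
M(Z, p) = √2*√p (M(Z, p) = √(2*p) = √2*√p)
(M(-158, -26) + 31567)/(2338 - 48741) = (√2*√(-26) + 31567)/(2338 - 48741) = (√2*(I*√26) + 31567)/(-46403) = (2*I*√13 + 31567)*(-1/46403) = (31567 + 2*I*√13)*(-1/46403) = -31567/46403 - 2*I*√13/46403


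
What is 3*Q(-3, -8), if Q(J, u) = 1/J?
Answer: -1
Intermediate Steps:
3*Q(-3, -8) = 3/(-3) = 3*(-1/3) = -1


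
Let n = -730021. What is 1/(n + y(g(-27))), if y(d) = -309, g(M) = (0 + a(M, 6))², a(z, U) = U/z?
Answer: -1/730330 ≈ -1.3692e-6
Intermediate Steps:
g(M) = 36/M² (g(M) = (0 + 6/M)² = (6/M)² = 36/M²)
1/(n + y(g(-27))) = 1/(-730021 - 309) = 1/(-730330) = -1/730330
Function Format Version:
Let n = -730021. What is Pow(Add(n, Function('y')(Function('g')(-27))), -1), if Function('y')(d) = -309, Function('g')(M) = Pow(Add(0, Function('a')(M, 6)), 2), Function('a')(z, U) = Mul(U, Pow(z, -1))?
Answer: Rational(-1, 730330) ≈ -1.3692e-6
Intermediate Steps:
Function('g')(M) = Mul(36, Pow(M, -2)) (Function('g')(M) = Pow(Add(0, Mul(6, Pow(M, -1))), 2) = Pow(Mul(6, Pow(M, -1)), 2) = Mul(36, Pow(M, -2)))
Pow(Add(n, Function('y')(Function('g')(-27))), -1) = Pow(Add(-730021, -309), -1) = Pow(-730330, -1) = Rational(-1, 730330)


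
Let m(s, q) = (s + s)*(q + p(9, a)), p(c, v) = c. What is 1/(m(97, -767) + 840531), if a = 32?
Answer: 1/693479 ≈ 1.4420e-6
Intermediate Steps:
m(s, q) = 2*s*(9 + q) (m(s, q) = (s + s)*(q + 9) = (2*s)*(9 + q) = 2*s*(9 + q))
1/(m(97, -767) + 840531) = 1/(2*97*(9 - 767) + 840531) = 1/(2*97*(-758) + 840531) = 1/(-147052 + 840531) = 1/693479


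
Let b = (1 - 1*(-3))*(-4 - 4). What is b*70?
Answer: -2240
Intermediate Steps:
b = -32 (b = (1 + 3)*(-8) = 4*(-8) = -32)
b*70 = -32*70 = -2240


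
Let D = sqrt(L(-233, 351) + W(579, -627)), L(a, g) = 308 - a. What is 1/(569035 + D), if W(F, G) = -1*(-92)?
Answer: 569035/323800830592 - sqrt(633)/323800830592 ≈ 1.7573e-6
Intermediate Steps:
W(F, G) = 92
D = sqrt(633) (D = sqrt((308 - 1*(-233)) + 92) = sqrt((308 + 233) + 92) = sqrt(541 + 92) = sqrt(633) ≈ 25.159)
1/(569035 + D) = 1/(569035 + sqrt(633))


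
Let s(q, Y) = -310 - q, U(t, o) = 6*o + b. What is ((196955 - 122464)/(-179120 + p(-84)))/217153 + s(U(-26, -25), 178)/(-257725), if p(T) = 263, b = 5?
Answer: 1277858387398/2001973477266945 ≈ 0.00063830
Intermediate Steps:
U(t, o) = 5 + 6*o (U(t, o) = 6*o + 5 = 5 + 6*o)
((196955 - 122464)/(-179120 + p(-84)))/217153 + s(U(-26, -25), 178)/(-257725) = ((196955 - 122464)/(-179120 + 263))/217153 + (-310 - (5 + 6*(-25)))/(-257725) = (74491/(-178857))*(1/217153) + (-310 - (5 - 150))*(-1/257725) = (74491*(-1/178857))*(1/217153) + (-310 - 1*(-145))*(-1/257725) = -74491/178857*1/217153 + (-310 + 145)*(-1/257725) = -74491/38839334121 - 165*(-1/257725) = -74491/38839334121 + 33/51545 = 1277858387398/2001973477266945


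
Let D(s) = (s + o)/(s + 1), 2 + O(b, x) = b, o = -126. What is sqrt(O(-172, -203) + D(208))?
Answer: 2*I*sqrt(1895839)/209 ≈ 13.176*I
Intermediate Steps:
O(b, x) = -2 + b
D(s) = (-126 + s)/(1 + s) (D(s) = (s - 126)/(s + 1) = (-126 + s)/(1 + s))
sqrt(O(-172, -203) + D(208)) = sqrt((-2 - 172) + (-126 + 208)/(1 + 208)) = sqrt(-174 + 82/209) = sqrt(-36284/209) = 2*I*sqrt(1895839)/209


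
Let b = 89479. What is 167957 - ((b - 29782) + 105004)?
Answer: 3256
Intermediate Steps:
167957 - ((b - 29782) + 105004) = 167957 - ((89479 - 29782) + 105004) = 167957 - (59697 + 105004) = 167957 - 1*164701 = 167957 - 164701 = 3256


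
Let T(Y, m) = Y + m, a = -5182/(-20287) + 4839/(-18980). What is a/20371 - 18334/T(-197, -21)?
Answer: 71904093842854623/854973952947140 ≈ 84.101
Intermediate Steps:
a = 185567/385047260 (a = -5182*(-1/20287) + 4839*(-1/18980) = 5182/20287 - 4839/18980 = 185567/385047260 ≈ 0.00048193)
a/20371 - 18334/T(-197, -21) = (185567/385047260)/20371 - 18334/(-197 - 21) = (185567/385047260)*(1/20371) - 18334/(-218) = 185567/7843797733460 - 18334*(-1/218) = 185567/7843797733460 + 9167/109 = 71904093842854623/854973952947140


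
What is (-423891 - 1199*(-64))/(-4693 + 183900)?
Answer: -347155/179207 ≈ -1.9372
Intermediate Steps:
(-423891 - 1199*(-64))/(-4693 + 183900) = (-423891 + 76736)/179207 = -347155*1/179207 = -347155/179207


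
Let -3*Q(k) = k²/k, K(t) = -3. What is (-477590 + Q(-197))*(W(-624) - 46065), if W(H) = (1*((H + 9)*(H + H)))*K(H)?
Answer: 1121525587375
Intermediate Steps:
W(H) = -6*H*(9 + H) (W(H) = (1*((H + 9)*(H + H)))*(-3) = (1*((9 + H)*(2*H)))*(-3) = (1*(2*H*(9 + H)))*(-3) = (2*H*(9 + H))*(-3) = -6*H*(9 + H))
Q(k) = -k/3 (Q(k) = -k²/(3*k) = -k/3)
(-477590 + Q(-197))*(W(-624) - 46065) = (-477590 - ⅓*(-197))*(-6*(-624)*(9 - 624) - 46065) = (-477590 + 197/3)*(-6*(-624)*(-615) - 46065) = -1432573*(-2302560 - 46065)/3 = -1432573/3*(-2348625) = 1121525587375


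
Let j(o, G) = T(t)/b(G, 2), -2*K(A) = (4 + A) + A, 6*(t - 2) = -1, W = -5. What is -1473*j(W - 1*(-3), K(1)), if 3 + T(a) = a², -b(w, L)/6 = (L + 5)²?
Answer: 6383/3528 ≈ 1.8092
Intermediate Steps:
b(w, L) = -6*(5 + L)² (b(w, L) = -6*(L + 5)² = -6*(5 + L)²)
t = 11/6 (t = 2 + (⅙)*(-1) = 2 - ⅙ = 11/6 ≈ 1.8333)
K(A) = -2 - A (K(A) = -((4 + A) + A)/2 = -(4 + 2*A)/2 = -2 - A)
T(a) = -3 + a²
j(o, G) = -13/10584 (j(o, G) = (-3 + (11/6)²)/((-6*(5 + 2)²)) = (-3 + 121/36)/((-6*7²)) = 13/(36*((-6*49))) = (13/36)/(-294) = (13/36)*(-1/294) = -13/10584)
-1473*j(W - 1*(-3), K(1)) = -1473*(-13/10584) = 6383/3528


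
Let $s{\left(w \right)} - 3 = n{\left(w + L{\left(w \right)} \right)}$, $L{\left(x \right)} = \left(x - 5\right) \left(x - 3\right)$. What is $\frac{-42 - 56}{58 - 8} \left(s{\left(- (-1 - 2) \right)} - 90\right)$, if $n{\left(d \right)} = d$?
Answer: $\frac{4116}{25} \approx 164.64$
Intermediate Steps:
$L{\left(x \right)} = \left(-5 + x\right) \left(-3 + x\right)$
$s{\left(w \right)} = 18 + w^{2} - 7 w$ ($s{\left(w \right)} = 3 + \left(w + \left(15 + w^{2} - 8 w\right)\right) = 3 + \left(15 + w^{2} - 7 w\right) = 18 + w^{2} - 7 w$)
$\frac{-42 - 56}{58 - 8} \left(s{\left(- (-1 - 2) \right)} - 90\right) = \frac{-42 - 56}{58 - 8} \left(\left(18 + \left(- (-1 - 2)\right)^{2} - 7 \left(- (-1 - 2)\right)\right) - 90\right) = - \frac{98}{50} \left(\left(18 + \left(\left(-1\right) \left(-3\right)\right)^{2} - 7 \left(\left(-1\right) \left(-3\right)\right)\right) - 90\right) = \left(-98\right) \frac{1}{50} \left(\left(18 + 3^{2} - 21\right) - 90\right) = - \frac{49 \left(\left(18 + 9 - 21\right) - 90\right)}{25} = - \frac{49 \left(6 - 90\right)}{25} = \left(- \frac{49}{25}\right) \left(-84\right) = \frac{4116}{25}$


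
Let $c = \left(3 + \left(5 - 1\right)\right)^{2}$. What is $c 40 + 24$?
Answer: $1984$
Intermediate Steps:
$c = 49$ ($c = \left(3 + \left(5 - 1\right)\right)^{2} = \left(3 + 4\right)^{2} = 7^{2} = 49$)
$c 40 + 24 = 49 \cdot 40 + 24 = 1960 + 24 = 1984$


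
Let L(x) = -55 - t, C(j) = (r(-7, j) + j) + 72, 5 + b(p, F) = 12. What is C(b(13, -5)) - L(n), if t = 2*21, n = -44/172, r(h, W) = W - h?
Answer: 190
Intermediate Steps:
b(p, F) = 7 (b(p, F) = -5 + 12 = 7)
C(j) = 79 + 2*j (C(j) = ((j - 1*(-7)) + j) + 72 = ((j + 7) + j) + 72 = ((7 + j) + j) + 72 = (7 + 2*j) + 72 = 79 + 2*j)
n = -11/43 (n = -44*1/172 = -11/43 ≈ -0.25581)
t = 42
L(x) = -97 (L(x) = -55 - 1*42 = -55 - 42 = -97)
C(b(13, -5)) - L(n) = (79 + 2*7) - 1*(-97) = (79 + 14) + 97 = 93 + 97 = 190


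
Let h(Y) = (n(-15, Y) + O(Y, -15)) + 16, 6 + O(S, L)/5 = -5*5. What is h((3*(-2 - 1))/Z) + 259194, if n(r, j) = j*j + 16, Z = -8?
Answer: 16580625/64 ≈ 2.5907e+5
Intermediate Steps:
O(S, L) = -155 (O(S, L) = -30 + 5*(-5*5) = -30 + 5*(-25) = -30 - 125 = -155)
n(r, j) = 16 + j**2 (n(r, j) = j**2 + 16 = 16 + j**2)
h(Y) = -123 + Y**2 (h(Y) = ((16 + Y**2) - 155) + 16 = (-139 + Y**2) + 16 = -123 + Y**2)
h((3*(-2 - 1))/Z) + 259194 = (-123 + ((3*(-2 - 1))/(-8))**2) + 259194 = (-123 + ((3*(-3))*(-1/8))**2) + 259194 = (-123 + (-9*(-1/8))**2) + 259194 = (-123 + (9/8)**2) + 259194 = (-123 + 81/64) + 259194 = -7791/64 + 259194 = 16580625/64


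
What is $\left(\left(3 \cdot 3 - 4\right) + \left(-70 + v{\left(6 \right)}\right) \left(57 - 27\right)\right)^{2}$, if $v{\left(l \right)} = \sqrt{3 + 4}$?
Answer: $4395325 - 125700 \sqrt{7} \approx 4.0628 \cdot 10^{6}$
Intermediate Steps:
$v{\left(l \right)} = \sqrt{7}$
$\left(\left(3 \cdot 3 - 4\right) + \left(-70 + v{\left(6 \right)}\right) \left(57 - 27\right)\right)^{2} = \left(\left(3 \cdot 3 - 4\right) + \left(-70 + \sqrt{7}\right) \left(57 - 27\right)\right)^{2} = \left(\left(9 - 4\right) + \left(-70 + \sqrt{7}\right) 30\right)^{2} = \left(5 - \left(2100 - 30 \sqrt{7}\right)\right)^{2} = \left(-2095 + 30 \sqrt{7}\right)^{2}$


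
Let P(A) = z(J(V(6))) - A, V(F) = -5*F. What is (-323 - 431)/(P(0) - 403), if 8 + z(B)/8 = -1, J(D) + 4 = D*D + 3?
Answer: 754/475 ≈ 1.5874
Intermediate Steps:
J(D) = -1 + D**2 (J(D) = -4 + (D*D + 3) = -4 + (D**2 + 3) = -4 + (3 + D**2) = -1 + D**2)
z(B) = -72 (z(B) = -64 + 8*(-1) = -64 - 8 = -72)
P(A) = -72 - A
(-323 - 431)/(P(0) - 403) = (-323 - 431)/((-72 - 1*0) - 403) = -754/((-72 + 0) - 403) = -754/(-72 - 403) = -754/(-475) = -754*(-1/475) = 754/475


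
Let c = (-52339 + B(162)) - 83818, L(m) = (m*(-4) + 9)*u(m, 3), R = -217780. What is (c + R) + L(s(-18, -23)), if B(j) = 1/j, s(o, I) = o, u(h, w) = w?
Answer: -57298427/162 ≈ -3.5369e+5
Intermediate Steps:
L(m) = 27 - 12*m (L(m) = (m*(-4) + 9)*3 = (-4*m + 9)*3 = (9 - 4*m)*3 = 27 - 12*m)
c = -22057433/162 (c = (-52339 + 1/162) - 83818 = -8478917/162 - 83818 = -22057433/162 ≈ -1.3616e+5)
(c + R) + L(s(-18, -23)) = (-22057433/162 - 217780) + (27 - 12*(-18)) = -57337793/162 + (27 + 216) = -57337793/162 + 243 = -57298427/162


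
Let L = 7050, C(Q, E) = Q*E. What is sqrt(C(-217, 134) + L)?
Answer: 2*I*sqrt(5507) ≈ 148.42*I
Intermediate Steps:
C(Q, E) = E*Q
sqrt(C(-217, 134) + L) = sqrt(134*(-217) + 7050) = sqrt(-29078 + 7050) = sqrt(-22028) = 2*I*sqrt(5507)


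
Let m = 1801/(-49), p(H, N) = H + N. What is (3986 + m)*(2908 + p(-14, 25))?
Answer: 80694921/7 ≈ 1.1528e+7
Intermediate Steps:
m = -1801/49 (m = 1801*(-1/49) = -1801/49 ≈ -36.755)
(3986 + m)*(2908 + p(-14, 25)) = (3986 - 1801/49)*(2908 + (-14 + 25)) = 193513*(2908 + 11)/49 = (193513/49)*2919 = 80694921/7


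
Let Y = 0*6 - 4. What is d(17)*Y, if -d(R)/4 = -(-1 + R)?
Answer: -256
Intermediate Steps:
d(R) = -4 + 4*R (d(R) = -(-4)*(-1 + R) = -4*(1 - R) = -4 + 4*R)
Y = -4 (Y = 0 - 4 = -4)
d(17)*Y = (-4 + 4*17)*(-4) = (-4 + 68)*(-4) = 64*(-4) = -256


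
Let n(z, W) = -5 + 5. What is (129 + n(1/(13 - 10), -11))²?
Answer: 16641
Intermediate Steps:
n(z, W) = 0
(129 + n(1/(13 - 10), -11))² = (129 + 0)² = 129² = 16641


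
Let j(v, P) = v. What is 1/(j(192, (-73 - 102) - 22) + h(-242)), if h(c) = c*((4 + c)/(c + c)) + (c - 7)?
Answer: -1/176 ≈ -0.0056818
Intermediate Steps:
h(c) = -5 + 3*c/2 (h(c) = c*((4 + c)/((2*c))) + (-7 + c) = c*((4 + c)*(1/(2*c))) + (-7 + c) = c*((4 + c)/(2*c)) + (-7 + c) = (2 + c/2) + (-7 + c) = -5 + 3*c/2)
1/(j(192, (-73 - 102) - 22) + h(-242)) = 1/(192 + (-5 + (3/2)*(-242))) = 1/(192 + (-5 - 363)) = 1/(192 - 368) = 1/(-176) = -1/176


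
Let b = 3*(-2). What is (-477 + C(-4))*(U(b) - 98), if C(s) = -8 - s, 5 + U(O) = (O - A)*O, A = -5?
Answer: 46657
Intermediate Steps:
b = -6
U(O) = -5 + O*(5 + O) (U(O) = -5 + (O - 1*(-5))*O = -5 + (O + 5)*O = -5 + (5 + O)*O = -5 + O*(5 + O))
(-477 + C(-4))*(U(b) - 98) = (-477 + (-8 - 1*(-4)))*((-5 + (-6)**2 + 5*(-6)) - 98) = (-477 + (-8 + 4))*((-5 + 36 - 30) - 98) = (-477 - 4)*(1 - 98) = -481*(-97) = 46657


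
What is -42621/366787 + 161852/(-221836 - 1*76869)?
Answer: -72096315329/109561110835 ≈ -0.65805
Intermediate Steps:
-42621/366787 + 161852/(-221836 - 1*76869) = -42621*1/366787 + 161852/(-221836 - 76869) = -42621/366787 + 161852/(-298705) = -42621/366787 + 161852*(-1/298705) = -42621/366787 - 161852/298705 = -72096315329/109561110835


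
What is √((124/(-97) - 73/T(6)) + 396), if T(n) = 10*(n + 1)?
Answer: √18150206410/6790 ≈ 19.841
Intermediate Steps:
T(n) = 10 + 10*n (T(n) = 10*(1 + n) = 10 + 10*n)
√((124/(-97) - 73/T(6)) + 396) = √((124/(-97) - 73/(10 + 10*6)) + 396) = √((124*(-1/97) - 73/(10 + 60)) + 396) = √((-124/97 - 73/70) + 396) = √(-15761/6790 + 396) = √(2673079/6790) = √18150206410/6790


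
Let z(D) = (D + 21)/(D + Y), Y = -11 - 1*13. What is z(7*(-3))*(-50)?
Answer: 0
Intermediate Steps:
Y = -24 (Y = -11 - 13 = -24)
z(D) = (21 + D)/(-24 + D) (z(D) = (D + 21)/(D - 24) = (21 + D)/(-24 + D))
z(7*(-3))*(-50) = ((21 + 7*(-3))/(-24 + 7*(-3)))*(-50) = ((21 - 21)/(-24 - 21))*(-50) = (0/(-45))*(-50) = -1/45*0*(-50) = 0*(-50) = 0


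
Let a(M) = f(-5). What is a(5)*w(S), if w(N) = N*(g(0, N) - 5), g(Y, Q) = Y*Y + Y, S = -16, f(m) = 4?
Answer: 320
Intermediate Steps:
a(M) = 4
g(Y, Q) = Y + Y**2 (g(Y, Q) = Y**2 + Y = Y + Y**2)
w(N) = -5*N (w(N) = N*(0*(1 + 0) - 5) = N*(0*1 - 5) = N*(0 - 5) = N*(-5) = -5*N)
a(5)*w(S) = 4*(-5*(-16)) = 4*80 = 320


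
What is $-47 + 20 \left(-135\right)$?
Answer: $-2747$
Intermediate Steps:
$-47 + 20 \left(-135\right) = -47 - 2700 = -2747$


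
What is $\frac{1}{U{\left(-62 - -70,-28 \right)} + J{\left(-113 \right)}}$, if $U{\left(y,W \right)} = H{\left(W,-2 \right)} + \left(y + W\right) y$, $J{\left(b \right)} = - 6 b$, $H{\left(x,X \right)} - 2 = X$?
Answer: $\frac{1}{518} \approx 0.0019305$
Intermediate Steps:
$H{\left(x,X \right)} = 2 + X$
$U{\left(y,W \right)} = y \left(W + y\right)$ ($U{\left(y,W \right)} = \left(2 - 2\right) + \left(y + W\right) y = 0 + \left(W + y\right) y = 0 + y \left(W + y\right) = y \left(W + y\right)$)
$\frac{1}{U{\left(-62 - -70,-28 \right)} + J{\left(-113 \right)}} = \frac{1}{\left(-62 - -70\right) \left(-28 - -8\right) - -678} = \frac{1}{\left(-62 + 70\right) \left(-28 + \left(-62 + 70\right)\right) + 678} = \frac{1}{8 \left(-28 + 8\right) + 678} = \frac{1}{8 \left(-20\right) + 678} = \frac{1}{-160 + 678} = \frac{1}{518}$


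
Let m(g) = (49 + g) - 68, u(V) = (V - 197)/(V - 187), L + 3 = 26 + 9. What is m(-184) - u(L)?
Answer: -6326/31 ≈ -204.06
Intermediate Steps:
L = 32 (L = -3 + (26 + 9) = -3 + 35 = 32)
u(V) = (-197 + V)/(-187 + V)
m(g) = -19 + g
m(-184) - u(L) = (-19 - 184) - (-197 + 32)/(-187 + 32) = -203 - (-165)/(-155) = -203 - (-1)*(-165)/155 = -203 - 1*33/31 = -203 - 33/31 = -6326/31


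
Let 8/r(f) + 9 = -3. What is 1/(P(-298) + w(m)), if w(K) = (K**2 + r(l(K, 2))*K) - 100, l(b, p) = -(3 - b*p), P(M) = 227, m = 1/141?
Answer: 6627/841598 ≈ 0.0078743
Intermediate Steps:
m = 1/141 ≈ 0.0070922
l(b, p) = -3 + b*p (l(b, p) = -(3 - b*p) = -3 + b*p)
r(f) = -2/3 (r(f) = 8/(-9 - 3) = 8/(-12) = 8*(-1/12) = -2/3)
w(K) = -100 + K**2 - 2*K/3 (w(K) = (K**2 - 2*K/3) - 100 = -100 + K**2 - 2*K/3)
1/(P(-298) + w(m)) = 1/(227 + (-100 + (1/141)**2 - 2/3*1/141)) = 1/(227 + (-100 + 1/19881 - 2/423)) = 1/(227 - 662731/6627) = 1/(841598/6627) = 6627/841598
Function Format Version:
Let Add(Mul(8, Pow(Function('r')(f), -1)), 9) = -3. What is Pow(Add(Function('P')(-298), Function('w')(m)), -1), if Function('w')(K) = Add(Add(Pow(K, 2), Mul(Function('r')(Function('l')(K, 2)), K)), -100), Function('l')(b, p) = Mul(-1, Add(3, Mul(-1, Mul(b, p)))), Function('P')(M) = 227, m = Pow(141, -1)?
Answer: Rational(6627, 841598) ≈ 0.0078743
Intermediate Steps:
m = Rational(1, 141) ≈ 0.0070922
Function('l')(b, p) = Add(-3, Mul(b, p)) (Function('l')(b, p) = Mul(-1, Add(3, Mul(-1, b, p))) = Add(-3, Mul(b, p)))
Function('r')(f) = Rational(-2, 3) (Function('r')(f) = Mul(8, Pow(Add(-9, -3), -1)) = Mul(8, Pow(-12, -1)) = Mul(8, Rational(-1, 12)) = Rational(-2, 3))
Function('w')(K) = Add(-100, Pow(K, 2), Mul(Rational(-2, 3), K)) (Function('w')(K) = Add(Add(Pow(K, 2), Mul(Rational(-2, 3), K)), -100) = Add(-100, Pow(K, 2), Mul(Rational(-2, 3), K)))
Pow(Add(Function('P')(-298), Function('w')(m)), -1) = Pow(Add(227, Add(-100, Pow(Rational(1, 141), 2), Mul(Rational(-2, 3), Rational(1, 141)))), -1) = Pow(Add(227, Add(-100, Rational(1, 19881), Rational(-2, 423))), -1) = Pow(Add(227, Rational(-662731, 6627)), -1) = Pow(Rational(841598, 6627), -1) = Rational(6627, 841598)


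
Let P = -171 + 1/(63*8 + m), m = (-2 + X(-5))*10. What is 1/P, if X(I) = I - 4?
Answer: -394/67373 ≈ -0.0058480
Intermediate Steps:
X(I) = -4 + I
m = -110 (m = (-2 + (-4 - 5))*10 = (-2 - 9)*10 = -11*10 = -110)
P = -67373/394 (P = -171 + 1/(63*8 - 110) = -171 + 1/(504 - 110) = -171 + 1/394 = -67373/394 ≈ -171.00)
1/P = 1/(-67373/394) = -394/67373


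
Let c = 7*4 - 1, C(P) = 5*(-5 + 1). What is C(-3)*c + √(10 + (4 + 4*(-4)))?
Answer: -540 + I*√2 ≈ -540.0 + 1.4142*I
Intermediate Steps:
C(P) = -20 (C(P) = 5*(-4) = -20)
c = 27 (c = 28 - 1 = 27)
C(-3)*c + √(10 + (4 + 4*(-4))) = -20*27 + √(10 + (4 + 4*(-4))) = -540 + √(10 + (4 - 16)) = -540 + √(10 - 12) = -540 + √(-2) = -540 + I*√2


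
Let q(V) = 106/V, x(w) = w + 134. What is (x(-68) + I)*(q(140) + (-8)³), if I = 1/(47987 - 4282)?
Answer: -103228710897/3059350 ≈ -33742.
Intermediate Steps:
x(w) = 134 + w
I = 1/43705 ≈ 2.2881e-5
(x(-68) + I)*(q(140) + (-8)³) = ((134 - 68) + 1/43705)*(106/140 + (-8)³) = (66 + 1/43705)*(106*(1/140) - 512) = 2884531*(53/70 - 512)/43705 = (2884531/43705)*(-35787/70) = -103228710897/3059350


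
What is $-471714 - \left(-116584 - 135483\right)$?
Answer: $-219647$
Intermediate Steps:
$-471714 - \left(-116584 - 135483\right) = -471714 - -252067 = -471714 + 252067 = -219647$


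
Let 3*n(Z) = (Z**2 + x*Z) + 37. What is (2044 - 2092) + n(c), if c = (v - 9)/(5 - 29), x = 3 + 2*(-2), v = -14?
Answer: -61655/1728 ≈ -35.680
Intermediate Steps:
x = -1 (x = 3 - 4 = -1)
c = 23/24 (c = (-14 - 9)/(5 - 29) = -23/(-24) = -23*(-1/24) = 23/24 ≈ 0.95833)
n(Z) = 37/3 - Z/3 + Z**2/3 (n(Z) = ((Z**2 - Z) + 37)/3 = (37 + Z**2 - Z)/3 = 37/3 - Z/3 + Z**2/3)
(2044 - 2092) + n(c) = (2044 - 2092) + (37/3 - 1/3*23/24 + (23/24)**2/3) = -48 + (37/3 - 23/72 + (1/3)*(529/576)) = -48 + (37/3 - 23/72 + 529/1728) = -48 + 21289/1728 = -61655/1728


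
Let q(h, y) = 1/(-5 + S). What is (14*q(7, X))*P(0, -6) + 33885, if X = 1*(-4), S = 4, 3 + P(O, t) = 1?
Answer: 33913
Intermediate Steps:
P(O, t) = -2 (P(O, t) = -3 + 1 = -2)
X = -4
q(h, y) = -1 (q(h, y) = 1/(-5 + 4) = 1/(-1) = -1)
(14*q(7, X))*P(0, -6) + 33885 = (14*(-1))*(-2) + 33885 = -14*(-2) + 33885 = 28 + 33885 = 33913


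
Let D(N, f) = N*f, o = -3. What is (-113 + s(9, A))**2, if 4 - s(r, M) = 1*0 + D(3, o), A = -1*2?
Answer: 10000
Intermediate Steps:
A = -2
s(r, M) = 13 (s(r, M) = 4 - (1*0 + 3*(-3)) = 4 - (0 - 9) = 4 - 1*(-9) = 4 + 9 = 13)
(-113 + s(9, A))**2 = (-113 + 13)**2 = (-100)**2 = 10000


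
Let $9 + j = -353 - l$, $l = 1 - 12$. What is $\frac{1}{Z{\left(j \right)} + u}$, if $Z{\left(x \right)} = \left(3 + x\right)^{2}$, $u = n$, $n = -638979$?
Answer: $- \frac{1}{517875} \approx -1.931 \cdot 10^{-6}$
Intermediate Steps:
$u = -638979$
$l = -11$ ($l = 1 - 12 = -11$)
$j = -351$ ($j = -9 - 342 = -351$)
$\frac{1}{Z{\left(j \right)} + u} = \frac{1}{\left(3 - 351\right)^{2} - 638979} = \frac{1}{\left(-348\right)^{2} - 638979} = \frac{1}{121104 - 638979} = \frac{1}{-517875} = - \frac{1}{517875}$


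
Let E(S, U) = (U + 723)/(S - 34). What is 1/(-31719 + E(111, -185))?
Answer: -77/2441825 ≈ -3.1534e-5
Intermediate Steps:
E(S, U) = (723 + U)/(-34 + S)
1/(-31719 + E(111, -185)) = 1/(-31719 + (723 - 185)/(-34 + 111)) = 1/(-31719 + 538/77) = 1/(-2441825/77) = -77/2441825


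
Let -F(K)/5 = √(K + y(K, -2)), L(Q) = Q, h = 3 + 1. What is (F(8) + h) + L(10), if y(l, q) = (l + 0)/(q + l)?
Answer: 14 - 10*√21/3 ≈ -1.2753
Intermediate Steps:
h = 4
y(l, q) = l/(l + q)
F(K) = -5*√(K + K/(-2 + K)) (F(K) = -5*√(K + K/(K - 2)) = -5*√(K + K/(-2 + K)))
(F(8) + h) + L(10) = (-5*2*√2*√(-1 + 8)/√(-2 + 8) + 4) + 10 = (-5*2*√21/3 + 4) + 10 = (-10*√21/3 + 4) + 10 = (4 - 10*√21/3) + 10 = 14 - 10*√21/3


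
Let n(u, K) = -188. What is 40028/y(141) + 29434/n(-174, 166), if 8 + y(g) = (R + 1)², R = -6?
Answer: 3512443/1598 ≈ 2198.0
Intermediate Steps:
y(g) = 17 (y(g) = -8 + (-6 + 1)² = -8 + (-5)² = -8 + 25 = 17)
40028/y(141) + 29434/n(-174, 166) = 40028/17 + 29434/(-188) = 40028*(1/17) + 29434*(-1/188) = 40028/17 - 14717/94 = 3512443/1598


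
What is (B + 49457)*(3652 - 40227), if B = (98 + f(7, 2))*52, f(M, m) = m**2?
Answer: -2002883575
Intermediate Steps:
B = 5304 (B = (98 + 2**2)*52 = (98 + 4)*52 = 102*52 = 5304)
(B + 49457)*(3652 - 40227) = (5304 + 49457)*(3652 - 40227) = 54761*(-36575) = -2002883575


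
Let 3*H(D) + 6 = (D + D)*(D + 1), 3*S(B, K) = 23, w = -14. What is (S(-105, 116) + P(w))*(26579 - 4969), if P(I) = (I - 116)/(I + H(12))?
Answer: 8827685/66 ≈ 1.3375e+5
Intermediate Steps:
S(B, K) = 23/3 (S(B, K) = (⅓)*23 = 23/3)
H(D) = -2 + 2*D*(1 + D)/3 (H(D) = -2 + ((D + D)*(D + 1))/3 = -2 + ((2*D)*(1 + D))/3 = -2 + (2*D*(1 + D))/3 = -2 + 2*D*(1 + D)/3)
P(I) = (-116 + I)/(102 + I) (P(I) = (I - 116)/(I + (-2 + (⅔)*12 + (⅔)*12²)) = (-116 + I)/(I + (-2 + 8 + (⅔)*144)) = (-116 + I)/(I + (-2 + 8 + 96)) = (-116 + I)/(I + 102) = (-116 + I)/(102 + I))
(S(-105, 116) + P(w))*(26579 - 4969) = (23/3 + (-116 - 14)/(102 - 14))*(26579 - 4969) = (23/3 - 130/88)*21610 = (23/3 + (1/88)*(-130))*21610 = (23/3 - 65/44)*21610 = (817/132)*21610 = 8827685/66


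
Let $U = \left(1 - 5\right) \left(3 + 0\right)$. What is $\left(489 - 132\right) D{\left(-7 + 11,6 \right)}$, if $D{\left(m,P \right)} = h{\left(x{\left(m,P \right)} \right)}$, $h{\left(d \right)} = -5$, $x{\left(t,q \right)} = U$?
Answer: $-1785$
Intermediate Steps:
$U = -12$ ($U = \left(-4\right) 3 = -12$)
$x{\left(t,q \right)} = -12$
$D{\left(m,P \right)} = -5$
$\left(489 - 132\right) D{\left(-7 + 11,6 \right)} = \left(489 - 132\right) \left(-5\right) = 357 \left(-5\right) = -1785$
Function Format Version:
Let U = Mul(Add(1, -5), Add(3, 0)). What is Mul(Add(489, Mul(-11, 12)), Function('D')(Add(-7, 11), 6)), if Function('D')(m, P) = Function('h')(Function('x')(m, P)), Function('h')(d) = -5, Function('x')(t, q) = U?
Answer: -1785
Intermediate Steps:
U = -12 (U = Mul(-4, 3) = -12)
Function('x')(t, q) = -12
Function('D')(m, P) = -5
Mul(Add(489, Mul(-11, 12)), Function('D')(Add(-7, 11), 6)) = Mul(Add(489, Mul(-11, 12)), -5) = Mul(Add(489, -132), -5) = Mul(357, -5) = -1785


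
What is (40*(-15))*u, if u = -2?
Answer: 1200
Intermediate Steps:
(40*(-15))*u = (40*(-15))*(-2) = -600*(-2) = 1200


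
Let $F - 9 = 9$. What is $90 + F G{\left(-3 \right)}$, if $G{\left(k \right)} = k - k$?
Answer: $90$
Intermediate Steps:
$G{\left(k \right)} = 0$
$F = 18$ ($F = 9 + 9 = 18$)
$90 + F G{\left(-3 \right)} = 90 + 18 \cdot 0 = 90 + 0 = 90$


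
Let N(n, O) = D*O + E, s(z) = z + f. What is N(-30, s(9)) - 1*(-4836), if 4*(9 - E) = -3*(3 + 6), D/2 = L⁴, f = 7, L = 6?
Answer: 185295/4 ≈ 46324.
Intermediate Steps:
D = 2592 (D = 2*6⁴ = 2*1296 = 2592)
E = 63/4 (E = 9 - (-3)*(3 + 6)/4 = 9 - (-3)*9/4 = 9 - ¼*(-27) = 9 + 27/4 = 63/4 ≈ 15.750)
s(z) = 7 + z (s(z) = z + 7 = 7 + z)
N(n, O) = 63/4 + 2592*O (N(n, O) = 2592*O + 63/4 = 63/4 + 2592*O)
N(-30, s(9)) - 1*(-4836) = (63/4 + 2592*(7 + 9)) - 1*(-4836) = (63/4 + 2592*16) + 4836 = (63/4 + 41472) + 4836 = 165951/4 + 4836 = 185295/4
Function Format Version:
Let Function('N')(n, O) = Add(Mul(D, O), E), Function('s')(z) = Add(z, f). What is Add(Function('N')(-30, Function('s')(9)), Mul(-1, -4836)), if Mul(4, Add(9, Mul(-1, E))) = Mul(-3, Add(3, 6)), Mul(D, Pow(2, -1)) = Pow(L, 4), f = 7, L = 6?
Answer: Rational(185295, 4) ≈ 46324.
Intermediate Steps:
D = 2592 (D = Mul(2, Pow(6, 4)) = Mul(2, 1296) = 2592)
E = Rational(63, 4) (E = Add(9, Mul(Rational(-1, 4), Mul(-3, Add(3, 6)))) = Add(9, Mul(Rational(-1, 4), Mul(-3, 9))) = Add(9, Mul(Rational(-1, 4), -27)) = Add(9, Rational(27, 4)) = Rational(63, 4) ≈ 15.750)
Function('s')(z) = Add(7, z) (Function('s')(z) = Add(z, 7) = Add(7, z))
Function('N')(n, O) = Add(Rational(63, 4), Mul(2592, O)) (Function('N')(n, O) = Add(Mul(2592, O), Rational(63, 4)) = Add(Rational(63, 4), Mul(2592, O)))
Add(Function('N')(-30, Function('s')(9)), Mul(-1, -4836)) = Add(Add(Rational(63, 4), Mul(2592, Add(7, 9))), Mul(-1, -4836)) = Add(Add(Rational(63, 4), Mul(2592, 16)), 4836) = Add(Add(Rational(63, 4), 41472), 4836) = Add(Rational(165951, 4), 4836) = Rational(185295, 4)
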